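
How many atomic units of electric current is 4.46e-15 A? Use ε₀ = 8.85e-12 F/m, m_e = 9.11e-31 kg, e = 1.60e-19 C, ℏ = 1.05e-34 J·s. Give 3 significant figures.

6.68e-13

atomic unit of electric current: I_au = e E_h/ℏ = m_e e⁵/((4πε₀)²ℏ³) = 6.67e-3 A.
4.46e-15 / 6.67e-3 = 6.68e-13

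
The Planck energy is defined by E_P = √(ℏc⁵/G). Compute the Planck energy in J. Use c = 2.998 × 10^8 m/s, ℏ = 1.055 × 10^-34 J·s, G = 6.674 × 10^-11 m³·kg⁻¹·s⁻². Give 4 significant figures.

1.957 × 10^9 J

E_P = √(ℏc⁵/G)
  = √(3.828 × 10^18)
  = 1.957 × 10^9 J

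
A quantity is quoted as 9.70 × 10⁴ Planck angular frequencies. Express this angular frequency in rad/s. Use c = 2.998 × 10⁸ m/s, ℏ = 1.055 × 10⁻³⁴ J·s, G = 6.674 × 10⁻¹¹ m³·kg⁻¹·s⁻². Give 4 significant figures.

One Planck angular frequency: ω_P = √(c⁵/(ℏG)) = 1.855 × 10⁴³ rad/s.
9.70 × 10⁴ × 1.855 × 10⁴³ rad/s = 1.799 × 10⁴⁸ rad/s

1.799 × 10⁴⁸ rad/s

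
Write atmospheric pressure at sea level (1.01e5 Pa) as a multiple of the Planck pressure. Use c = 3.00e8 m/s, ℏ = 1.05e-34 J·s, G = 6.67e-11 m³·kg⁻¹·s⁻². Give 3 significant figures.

2.16e-109

Planck pressure: p_P = c⁷/(ℏG²) = 4.68e113 Pa.
1.01e5 / 4.68e113 = 2.16e-109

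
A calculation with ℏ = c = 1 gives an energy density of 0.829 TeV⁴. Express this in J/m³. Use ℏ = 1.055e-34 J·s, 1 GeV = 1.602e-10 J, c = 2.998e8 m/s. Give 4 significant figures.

[E]/[L]³ = [E]⁴/(ℏc)³; restore (ℏc)⁻³.
1 GeV⁴ → 1/(ℏc)³ × (1 GeV in J)⁴ = 2.082e37 J/m³.
Convert the energy scale: 0.829 TeV⁴ = 8.29e11 GeV⁴.
Result: 8.29e11 × 2.082e37 = 1.726e49 J/m³.

1.726e49 J/m³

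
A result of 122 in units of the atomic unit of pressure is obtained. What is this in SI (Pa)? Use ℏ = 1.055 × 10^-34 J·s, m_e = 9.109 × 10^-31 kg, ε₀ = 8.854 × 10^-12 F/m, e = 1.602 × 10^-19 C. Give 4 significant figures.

3.574 × 10^15 Pa

One atomic unit of pressure: P_au = E_h/a₀³ = m_e⁴e¹⁰/((4πε₀)⁵ℏ⁸) = 2.929 × 10^13 Pa.
122 × 2.929 × 10^13 Pa = 3.574 × 10^15 Pa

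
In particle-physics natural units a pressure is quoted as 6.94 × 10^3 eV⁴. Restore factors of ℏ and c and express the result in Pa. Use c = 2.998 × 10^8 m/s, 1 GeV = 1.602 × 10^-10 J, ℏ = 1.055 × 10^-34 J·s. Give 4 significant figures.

1.445 × 10^5 Pa

Pressure is [E]/[L]³ = [E]⁴/(ℏc)³.
1 GeV⁴ → 1/(ℏc)³ × (1 GeV in J)⁴ = 2.082 × 10^37 Pa.
Convert the energy scale: 6.94 × 10^3 eV⁴ = 6.94 × 10^-33 GeV⁴.
Result: 6.94 × 10^-33 × 2.082 × 10^37 = 1.445 × 10^5 Pa.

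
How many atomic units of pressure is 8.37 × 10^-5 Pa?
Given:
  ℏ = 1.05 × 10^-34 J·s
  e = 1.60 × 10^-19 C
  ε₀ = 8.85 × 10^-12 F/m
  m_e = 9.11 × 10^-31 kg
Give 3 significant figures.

atomic unit of pressure: P_au = E_h/a₀³ = m_e⁴e¹⁰/((4πε₀)⁵ℏ⁸) = 3.01 × 10^13 Pa.
8.37 × 10^-5 / 3.01 × 10^13 = 2.78 × 10^-18

2.78 × 10^-18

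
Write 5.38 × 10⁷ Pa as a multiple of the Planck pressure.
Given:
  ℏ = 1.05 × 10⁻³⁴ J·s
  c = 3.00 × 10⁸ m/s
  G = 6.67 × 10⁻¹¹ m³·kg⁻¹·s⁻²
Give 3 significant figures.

Planck pressure: p_P = c⁷/(ℏG²) = 4.68 × 10¹¹³ Pa.
5.38 × 10⁷ / 4.68 × 10¹¹³ = 1.15 × 10⁻¹⁰⁶

1.15 × 10⁻¹⁰⁶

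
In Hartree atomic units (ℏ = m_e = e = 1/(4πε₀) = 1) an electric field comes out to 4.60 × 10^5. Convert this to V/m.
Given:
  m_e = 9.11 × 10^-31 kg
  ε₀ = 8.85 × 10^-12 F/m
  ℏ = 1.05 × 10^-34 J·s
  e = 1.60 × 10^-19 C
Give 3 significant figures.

One atomic unit of electric field: E_au = E_h/(e a₀) = m_e²e⁵/((4πε₀)³ℏ⁴) = 5.20 × 10^11 V/m.
4.60 × 10^5 × 5.20 × 10^11 V/m = 2.39 × 10^17 V/m

2.39 × 10^17 V/m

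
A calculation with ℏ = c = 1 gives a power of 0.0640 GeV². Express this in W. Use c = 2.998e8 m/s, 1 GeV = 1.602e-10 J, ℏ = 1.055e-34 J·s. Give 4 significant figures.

Power is [E]/[T] = [E]²/ℏ.
1 GeV² → 1/ℏ × (1 GeV in J)² = 2.433e14 W.
Result: 0.0640 × 2.433e14 = 1.557e13 W.

1.557e13 W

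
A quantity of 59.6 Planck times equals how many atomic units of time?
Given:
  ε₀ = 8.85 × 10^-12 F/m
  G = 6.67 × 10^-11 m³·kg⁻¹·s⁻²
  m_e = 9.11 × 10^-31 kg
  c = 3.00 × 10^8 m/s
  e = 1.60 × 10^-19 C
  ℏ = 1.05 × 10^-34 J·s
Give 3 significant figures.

1.33 × 10^-25

Planck time: t_P = √(ℏG/c⁵) = 5.37 × 10^-44 s
atomic unit of time: τ_au = (4πε₀)²ℏ³/(m_e e⁴) = 2.40 × 10^-17 s
59.6 × 5.37 × 10^-44 / 2.40 × 10^-17 = 1.33 × 10^-25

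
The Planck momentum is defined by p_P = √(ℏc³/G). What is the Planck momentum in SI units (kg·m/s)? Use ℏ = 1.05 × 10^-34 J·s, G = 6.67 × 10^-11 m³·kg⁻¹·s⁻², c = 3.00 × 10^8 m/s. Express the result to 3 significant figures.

p_P = √(ℏc³/G)
  = √(42.5)
  = 6.52 kg·m/s

6.52 kg·m/s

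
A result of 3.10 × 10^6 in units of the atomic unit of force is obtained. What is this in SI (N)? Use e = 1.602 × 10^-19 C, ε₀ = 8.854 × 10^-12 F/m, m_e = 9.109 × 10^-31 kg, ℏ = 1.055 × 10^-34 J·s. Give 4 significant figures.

0.2548 N

One atomic unit of force: F_au = E_h/a₀ = m_e²e⁶/((4πε₀)³ℏ⁴) = 8.220 × 10^-8 N.
3.10 × 10^6 × 8.220 × 10^-8 N = 0.2548 N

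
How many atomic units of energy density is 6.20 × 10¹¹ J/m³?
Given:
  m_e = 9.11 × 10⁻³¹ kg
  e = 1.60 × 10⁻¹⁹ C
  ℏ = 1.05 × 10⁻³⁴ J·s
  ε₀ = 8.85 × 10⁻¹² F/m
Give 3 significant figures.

atomic unit of energy density: u_au = E_h/a₀³ = m_e⁴e¹⁰/((4πε₀)⁵ℏ⁸) = 3.01 × 10¹³ J/m³.
6.20 × 10¹¹ / 3.01 × 10¹³ = 0.0206

0.0206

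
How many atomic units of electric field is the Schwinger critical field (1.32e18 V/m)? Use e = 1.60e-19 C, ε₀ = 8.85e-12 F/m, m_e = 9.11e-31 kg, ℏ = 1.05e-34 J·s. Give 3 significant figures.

2.54e6

atomic unit of electric field: E_au = E_h/(e a₀) = m_e²e⁵/((4πε₀)³ℏ⁴) = 5.20e11 V/m.
1.32e18 / 5.20e11 = 2.54e6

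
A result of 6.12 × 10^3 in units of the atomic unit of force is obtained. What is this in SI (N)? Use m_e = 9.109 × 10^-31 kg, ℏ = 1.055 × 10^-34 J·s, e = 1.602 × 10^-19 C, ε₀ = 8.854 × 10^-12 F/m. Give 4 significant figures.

5.030 × 10^-4 N

One atomic unit of force: F_au = E_h/a₀ = m_e²e⁶/((4πε₀)³ℏ⁴) = 8.220 × 10^-8 N.
6.12 × 10^3 × 8.220 × 10^-8 N = 5.030 × 10^-4 N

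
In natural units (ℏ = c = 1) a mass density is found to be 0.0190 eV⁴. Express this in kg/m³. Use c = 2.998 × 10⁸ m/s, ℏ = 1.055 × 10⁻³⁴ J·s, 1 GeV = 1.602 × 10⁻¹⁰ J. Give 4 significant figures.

4.400 × 10⁻¹⁸ kg/m³

Mass density is [E]/(c²[L]³) = [E]⁴/(ℏ³c⁵).
1 GeV⁴ → 1/(ℏ³c⁵) × (1 GeV in J)⁴ = 2.316 × 10²⁰ kg/m³.
Convert the energy scale: 0.0190 eV⁴ = 1.90 × 10⁻³⁸ GeV⁴.
Result: 1.90 × 10⁻³⁸ × 2.316 × 10²⁰ = 4.400 × 10⁻¹⁸ kg/m³.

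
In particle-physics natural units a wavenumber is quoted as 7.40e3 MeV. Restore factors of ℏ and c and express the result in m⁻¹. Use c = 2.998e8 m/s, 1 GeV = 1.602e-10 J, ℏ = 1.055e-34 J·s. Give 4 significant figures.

3.748e16 m⁻¹

Inverse length is [E]/(ℏc).
1 GeV → 1/(ℏc) × (1 GeV in J) = 5.065e15 m⁻¹.
Convert the energy scale: 7.40e3 MeV = 7.40 GeV.
Result: 7.40 × 5.065e15 = 3.748e16 m⁻¹.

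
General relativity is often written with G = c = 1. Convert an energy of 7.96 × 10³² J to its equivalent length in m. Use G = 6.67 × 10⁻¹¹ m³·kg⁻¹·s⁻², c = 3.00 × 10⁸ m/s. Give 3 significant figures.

Energy → length via G/c⁴.
7.96 × 10³² J × (G/c⁴) = 6.55 × 10⁻¹² m

6.55 × 10⁻¹² m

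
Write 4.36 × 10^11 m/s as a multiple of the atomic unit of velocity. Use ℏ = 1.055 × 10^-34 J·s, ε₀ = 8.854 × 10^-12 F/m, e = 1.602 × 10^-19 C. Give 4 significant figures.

1.994 × 10^5

atomic unit of velocity: v_au = e²/(4πε₀ℏ) = 2.186 × 10^6 m/s.
4.36 × 10^11 / 2.186 × 10^6 = 1.994 × 10^5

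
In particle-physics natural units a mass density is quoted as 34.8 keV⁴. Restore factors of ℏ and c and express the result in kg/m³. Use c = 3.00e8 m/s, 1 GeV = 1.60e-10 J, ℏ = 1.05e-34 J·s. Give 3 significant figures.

Mass density is [E]/(c²[L]³) = [E]⁴/(ℏ³c⁵).
1 GeV⁴ → 1/(ℏ³c⁵) × (1 GeV in J)⁴ = 2.33e20 kg/m³.
Convert the energy scale: 34.8 keV⁴ = 3.48e-23 GeV⁴.
Result: 3.48e-23 × 2.33e20 = 8.11e-3 kg/m³.

8.11e-3 kg/m³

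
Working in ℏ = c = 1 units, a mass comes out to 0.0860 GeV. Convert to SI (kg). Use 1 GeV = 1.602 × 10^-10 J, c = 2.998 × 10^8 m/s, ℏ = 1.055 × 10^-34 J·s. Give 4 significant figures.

1.533 × 10^-28 kg

Mass is [E]/c²; divide by c².
1 GeV → 1/c² × (1 GeV in J) = 1.782 × 10^-27 kg.
Result: 0.0860 × 1.782 × 10^-27 = 1.533 × 10^-28 kg.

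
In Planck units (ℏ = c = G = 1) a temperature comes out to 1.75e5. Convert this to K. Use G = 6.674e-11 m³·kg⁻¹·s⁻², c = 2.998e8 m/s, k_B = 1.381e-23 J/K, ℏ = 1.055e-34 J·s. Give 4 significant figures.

2.479e37 K

One Planck temperature: T_P = √(ℏc⁵/G) / k_B = 1.417e32 K.
1.75e5 × 1.417e32 K = 2.479e37 K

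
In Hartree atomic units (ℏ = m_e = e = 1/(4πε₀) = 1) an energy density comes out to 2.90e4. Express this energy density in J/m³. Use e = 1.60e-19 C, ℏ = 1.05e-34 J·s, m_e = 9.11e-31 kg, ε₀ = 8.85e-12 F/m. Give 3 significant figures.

One atomic unit of energy density: u_au = E_h/a₀³ = m_e⁴e¹⁰/((4πε₀)⁵ℏ⁸) = 3.01e13 J/m³.
2.90e4 × 3.01e13 J/m³ = 8.74e17 J/m³

8.74e17 J/m³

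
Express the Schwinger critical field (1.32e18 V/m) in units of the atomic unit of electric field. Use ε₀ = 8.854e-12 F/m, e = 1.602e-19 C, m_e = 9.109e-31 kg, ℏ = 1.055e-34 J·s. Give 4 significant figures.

2.573e6

atomic unit of electric field: E_au = E_h/(e a₀) = m_e²e⁵/((4πε₀)³ℏ⁴) = 5.131e11 V/m.
1.32e18 / 5.131e11 = 2.573e6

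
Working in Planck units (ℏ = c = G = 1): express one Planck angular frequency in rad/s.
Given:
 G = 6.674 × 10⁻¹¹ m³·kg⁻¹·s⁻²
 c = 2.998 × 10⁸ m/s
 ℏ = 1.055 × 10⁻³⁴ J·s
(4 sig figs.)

1.855 × 10⁴³ rad/s

Dimensional analysis gives ω_P = √(c⁵/(ℏG)).
  = √(3.440 × 10⁸⁶)
  = 1.855 × 10⁴³ rad/s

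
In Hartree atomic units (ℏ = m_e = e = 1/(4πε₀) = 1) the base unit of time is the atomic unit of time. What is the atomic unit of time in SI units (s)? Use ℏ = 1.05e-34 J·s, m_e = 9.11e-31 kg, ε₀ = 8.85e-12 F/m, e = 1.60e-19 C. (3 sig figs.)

2.40e-17 s

τ_au = (4πε₀)²ℏ³/(m_e e⁴)
E_h = 4.38e-18 J
ℏ/E_h = 2.40e-17 s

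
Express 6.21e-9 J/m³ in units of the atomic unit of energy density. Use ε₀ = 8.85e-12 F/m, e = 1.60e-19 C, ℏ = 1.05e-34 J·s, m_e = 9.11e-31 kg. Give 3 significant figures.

2.06e-22

atomic unit of energy density: u_au = E_h/a₀³ = m_e⁴e¹⁰/((4πε₀)⁵ℏ⁸) = 3.01e13 J/m³.
6.21e-9 / 3.01e13 = 2.06e-22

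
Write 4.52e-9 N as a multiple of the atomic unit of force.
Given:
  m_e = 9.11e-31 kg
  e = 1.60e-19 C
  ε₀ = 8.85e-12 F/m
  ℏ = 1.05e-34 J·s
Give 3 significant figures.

0.0543

atomic unit of force: F_au = E_h/a₀ = m_e²e⁶/((4πε₀)³ℏ⁴) = 8.33e-8 N.
4.52e-9 / 8.33e-8 = 0.0543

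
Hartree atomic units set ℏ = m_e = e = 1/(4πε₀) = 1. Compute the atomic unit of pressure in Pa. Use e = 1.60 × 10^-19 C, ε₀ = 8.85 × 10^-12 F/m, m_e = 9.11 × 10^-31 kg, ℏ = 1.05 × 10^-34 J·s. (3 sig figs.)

Dimensional analysis gives P_au = E_h/a₀³ = m_e⁴e¹⁰/((4πε₀)⁵ℏ⁸).
E_h = 4.38 × 10^-18 J
a₀ = 5.26 × 10^-11 m
E_h/a₀³ = 3.01 × 10^13 Pa

3.01 × 10^13 Pa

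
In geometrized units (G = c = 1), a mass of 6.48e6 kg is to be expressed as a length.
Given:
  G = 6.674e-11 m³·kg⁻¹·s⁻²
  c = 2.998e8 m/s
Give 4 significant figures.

4.812e-21 m

In G = c = 1 units mass has dimensions of length; the conversion factor is G/c².
6.48e6 kg × (G/c²) = 4.812e-21 m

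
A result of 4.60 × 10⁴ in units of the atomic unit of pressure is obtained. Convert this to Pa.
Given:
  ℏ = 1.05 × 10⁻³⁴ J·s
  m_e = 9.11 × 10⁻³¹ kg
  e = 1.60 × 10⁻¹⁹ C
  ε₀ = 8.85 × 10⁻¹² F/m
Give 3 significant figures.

One atomic unit of pressure: P_au = E_h/a₀³ = m_e⁴e¹⁰/((4πε₀)⁵ℏ⁸) = 3.01 × 10¹³ Pa.
4.60 × 10⁴ × 3.01 × 10¹³ Pa = 1.39 × 10¹⁸ Pa

1.39 × 10¹⁸ Pa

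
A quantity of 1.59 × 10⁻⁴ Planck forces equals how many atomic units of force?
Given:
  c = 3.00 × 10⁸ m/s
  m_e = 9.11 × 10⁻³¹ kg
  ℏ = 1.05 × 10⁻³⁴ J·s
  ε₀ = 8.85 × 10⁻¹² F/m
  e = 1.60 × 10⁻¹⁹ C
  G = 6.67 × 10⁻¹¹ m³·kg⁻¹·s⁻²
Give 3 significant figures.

Planck force: F_P = c⁴/G = 1.21 × 10⁴⁴ N
atomic unit of force: F_au = E_h/a₀ = m_e²e⁶/((4πε₀)³ℏ⁴) = 8.33 × 10⁻⁸ N
1.59 × 10⁻⁴ × 1.21 × 10⁴⁴ / 8.33 × 10⁻⁸ = 2.32 × 10⁴⁷

2.32 × 10⁴⁷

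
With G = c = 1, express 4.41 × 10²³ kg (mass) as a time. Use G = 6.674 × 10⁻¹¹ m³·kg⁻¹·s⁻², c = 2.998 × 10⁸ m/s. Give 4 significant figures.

Mass → time via G/c³.
4.41 × 10²³ kg × (G/c³) = 1.092 × 10⁻¹² s

1.092 × 10⁻¹² s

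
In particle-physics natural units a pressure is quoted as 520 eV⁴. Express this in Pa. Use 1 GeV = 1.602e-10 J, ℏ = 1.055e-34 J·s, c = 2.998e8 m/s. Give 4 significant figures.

Pressure is [E]/[L]³ = [E]⁴/(ℏc)³.
1 GeV⁴ → 1/(ℏc)³ × (1 GeV in J)⁴ = 2.082e37 Pa.
Convert the energy scale: 520 eV⁴ = 5.20e-34 GeV⁴.
Result: 5.20e-34 × 2.082e37 = 1.082e4 Pa.

1.082e4 Pa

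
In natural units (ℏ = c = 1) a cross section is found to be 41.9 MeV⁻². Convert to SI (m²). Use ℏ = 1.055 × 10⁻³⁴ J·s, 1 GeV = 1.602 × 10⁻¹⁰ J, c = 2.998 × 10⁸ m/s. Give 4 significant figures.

Area is [L]² = [E]⁻²·(ℏc)²; restore (ℏc)².
1 GeV⁻² → (ℏc)² × (1 GeV in J)⁻² = 3.898 × 10⁻³² m².
Convert the energy scale: 41.9 MeV⁻² = 4.19 × 10⁷ GeV⁻².
Result: 4.19 × 10⁷ × 3.898 × 10⁻³² = 1.633 × 10⁻²⁴ m².

1.633 × 10⁻²⁴ m²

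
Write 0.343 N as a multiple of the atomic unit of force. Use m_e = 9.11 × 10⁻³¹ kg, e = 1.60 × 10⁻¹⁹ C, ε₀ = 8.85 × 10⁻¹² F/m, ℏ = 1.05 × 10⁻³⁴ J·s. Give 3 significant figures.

4.12 × 10⁶

atomic unit of force: F_au = E_h/a₀ = m_e²e⁶/((4πε₀)³ℏ⁴) = 8.33 × 10⁻⁸ N.
0.343 / 8.33 × 10⁻⁸ = 4.12 × 10⁶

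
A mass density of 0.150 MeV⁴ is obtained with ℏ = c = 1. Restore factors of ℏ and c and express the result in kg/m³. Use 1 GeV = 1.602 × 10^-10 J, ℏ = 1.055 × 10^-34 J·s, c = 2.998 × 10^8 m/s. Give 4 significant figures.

Mass density is [E]/(c²[L]³) = [E]⁴/(ℏ³c⁵).
1 GeV⁴ → 1/(ℏ³c⁵) × (1 GeV in J)⁴ = 2.316 × 10^20 kg/m³.
Convert the energy scale: 0.150 MeV⁴ = 1.50 × 10^-13 GeV⁴.
Result: 1.50 × 10^-13 × 2.316 × 10^20 = 3.474 × 10^7 kg/m³.

3.474 × 10^7 kg/m³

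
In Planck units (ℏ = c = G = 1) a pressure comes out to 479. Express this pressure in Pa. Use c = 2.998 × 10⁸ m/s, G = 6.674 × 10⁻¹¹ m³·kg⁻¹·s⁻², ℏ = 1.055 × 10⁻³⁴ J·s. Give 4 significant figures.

One Planck pressure: p_P = c⁷/(ℏG²) = 4.632 × 10¹¹³ Pa.
479 × 4.632 × 10¹¹³ Pa = 2.219 × 10¹¹⁶ Pa

2.219 × 10¹¹⁶ Pa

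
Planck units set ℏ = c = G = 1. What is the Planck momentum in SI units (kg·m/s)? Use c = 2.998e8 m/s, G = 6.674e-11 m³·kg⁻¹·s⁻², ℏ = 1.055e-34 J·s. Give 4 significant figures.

6.527 kg·m/s

Dimensional analysis gives p_P = √(ℏc³/G).
  = √(42.60)
  = 6.527 kg·m/s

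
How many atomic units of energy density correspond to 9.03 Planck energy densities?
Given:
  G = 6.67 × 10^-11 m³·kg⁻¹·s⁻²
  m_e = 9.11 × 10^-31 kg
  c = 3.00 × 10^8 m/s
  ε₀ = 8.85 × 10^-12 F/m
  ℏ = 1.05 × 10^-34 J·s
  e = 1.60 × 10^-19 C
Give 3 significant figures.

Planck energy density: u_P = c⁷/(ℏG²) = 4.68 × 10^113 J/m³
atomic unit of energy density: u_au = E_h/a₀³ = m_e⁴e¹⁰/((4πε₀)⁵ℏ⁸) = 3.01 × 10^13 J/m³
9.03 × 4.68 × 10^113 / 3.01 × 10^13 = 1.40 × 10^101

1.40 × 10^101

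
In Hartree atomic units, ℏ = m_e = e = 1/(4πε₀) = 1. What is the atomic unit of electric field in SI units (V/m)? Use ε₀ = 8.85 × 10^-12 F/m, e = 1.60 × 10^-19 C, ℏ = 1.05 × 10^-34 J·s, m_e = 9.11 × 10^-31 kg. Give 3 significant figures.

From ℏ = m_e = e = 1/(4πε₀) = 1 the electric field scale is E_au = E_h/(e a₀) = m_e²e⁵/((4πε₀)³ℏ⁴).
E_h = 4.38 × 10^-18 J
a₀ = 5.26 × 10^-11 m
E_h/(e·a₀) = 5.20 × 10^11 V/m

5.20 × 10^11 V/m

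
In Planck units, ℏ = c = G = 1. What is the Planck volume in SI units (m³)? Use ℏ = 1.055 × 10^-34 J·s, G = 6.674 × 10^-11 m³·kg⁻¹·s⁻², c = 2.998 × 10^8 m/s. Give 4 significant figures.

The unique combination of the constants set to 1 with dimensions of volume is V_P = (ℏG/c³)^(3/2).
  = √(1.784 × 10^-209)
  = 4.224 × 10^-105 m³

4.224 × 10^-105 m³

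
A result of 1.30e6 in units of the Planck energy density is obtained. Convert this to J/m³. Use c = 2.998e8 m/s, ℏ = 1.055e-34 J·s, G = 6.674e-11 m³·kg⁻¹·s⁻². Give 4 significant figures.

6.022e119 J/m³

One Planck energy density: u_P = c⁷/(ℏG²) = 4.632e113 J/m³.
1.30e6 × 4.632e113 J/m³ = 6.022e119 J/m³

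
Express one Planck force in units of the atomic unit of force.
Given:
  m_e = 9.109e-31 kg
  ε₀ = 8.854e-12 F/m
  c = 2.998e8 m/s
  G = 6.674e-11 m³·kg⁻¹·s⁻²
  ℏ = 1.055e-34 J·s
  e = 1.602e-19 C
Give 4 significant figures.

Planck force: F_P = c⁴/G = 1.210e44 N
atomic unit of force: F_au = E_h/a₀ = m_e²e⁶/((4πε₀)³ℏ⁴) = 8.220e-8 N
ratio = 1.210e44 / 8.220e-8 = 1.473e51

1.473e51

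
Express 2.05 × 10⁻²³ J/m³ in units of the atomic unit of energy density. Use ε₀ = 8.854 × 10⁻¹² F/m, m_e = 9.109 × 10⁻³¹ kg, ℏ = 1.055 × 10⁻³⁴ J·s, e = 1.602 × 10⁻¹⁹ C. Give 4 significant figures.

6.999 × 10⁻³⁷

atomic unit of energy density: u_au = E_h/a₀³ = m_e⁴e¹⁰/((4πε₀)⁵ℏ⁸) = 2.929 × 10¹³ J/m³.
2.05 × 10⁻²³ / 2.929 × 10¹³ = 6.999 × 10⁻³⁷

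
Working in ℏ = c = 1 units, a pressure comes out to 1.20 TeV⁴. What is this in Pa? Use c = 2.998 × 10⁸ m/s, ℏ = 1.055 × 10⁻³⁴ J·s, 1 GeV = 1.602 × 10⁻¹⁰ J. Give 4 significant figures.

2.498 × 10⁴⁹ Pa

Pressure is [E]/[L]³ = [E]⁴/(ℏc)³.
1 GeV⁴ → 1/(ℏc)³ × (1 GeV in J)⁴ = 2.082 × 10³⁷ Pa.
Convert the energy scale: 1.20 TeV⁴ = 1.20 × 10¹² GeV⁴.
Result: 1.20 × 10¹² × 2.082 × 10³⁷ = 2.498 × 10⁴⁹ Pa.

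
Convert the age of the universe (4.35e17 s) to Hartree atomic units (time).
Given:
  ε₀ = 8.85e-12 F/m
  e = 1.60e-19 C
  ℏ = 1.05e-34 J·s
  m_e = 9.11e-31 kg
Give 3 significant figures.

atomic unit of time: τ_au = (4πε₀)²ℏ³/(m_e e⁴) = 2.40e-17 s.
4.35e17 / 2.40e-17 = 1.81e34

1.81e34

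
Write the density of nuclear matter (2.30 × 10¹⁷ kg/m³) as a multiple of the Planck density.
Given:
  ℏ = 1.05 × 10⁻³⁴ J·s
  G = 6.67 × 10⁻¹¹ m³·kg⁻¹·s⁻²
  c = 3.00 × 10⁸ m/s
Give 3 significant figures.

4.42 × 10⁻⁸⁰

Planck density: ρ_P = c⁵/(ℏG²) = 5.20 × 10⁹⁶ kg/m³.
2.30 × 10¹⁷ / 5.20 × 10⁹⁶ = 4.42 × 10⁻⁸⁰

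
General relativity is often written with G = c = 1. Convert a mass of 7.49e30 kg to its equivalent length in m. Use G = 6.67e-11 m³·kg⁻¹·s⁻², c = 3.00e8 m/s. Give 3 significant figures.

In G = c = 1 units mass has dimensions of length; the conversion factor is G/c².
7.49e30 kg × (G/c²) = 5.55e3 m

5.55e3 m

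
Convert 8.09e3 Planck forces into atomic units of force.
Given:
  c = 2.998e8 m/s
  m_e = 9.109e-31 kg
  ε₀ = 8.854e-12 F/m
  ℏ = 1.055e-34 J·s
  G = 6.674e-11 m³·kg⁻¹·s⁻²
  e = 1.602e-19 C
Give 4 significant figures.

Planck force: F_P = c⁴/G = 1.210e44 N
atomic unit of force: F_au = E_h/a₀ = m_e²e⁶/((4πε₀)³ℏ⁴) = 8.220e-8 N
8.09e3 × 1.210e44 / 8.220e-8 = 1.191e55

1.191e55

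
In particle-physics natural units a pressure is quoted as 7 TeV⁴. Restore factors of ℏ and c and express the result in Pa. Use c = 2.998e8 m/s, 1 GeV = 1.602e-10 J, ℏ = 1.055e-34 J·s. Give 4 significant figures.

1.457e50 Pa

Pressure is [E]/[L]³ = [E]⁴/(ℏc)³.
1 GeV⁴ → 1/(ℏc)³ × (1 GeV in J)⁴ = 2.082e37 Pa.
Convert the energy scale: 7 TeV⁴ = 7.00e12 GeV⁴.
Result: 7.00e12 × 2.082e37 = 1.457e50 Pa.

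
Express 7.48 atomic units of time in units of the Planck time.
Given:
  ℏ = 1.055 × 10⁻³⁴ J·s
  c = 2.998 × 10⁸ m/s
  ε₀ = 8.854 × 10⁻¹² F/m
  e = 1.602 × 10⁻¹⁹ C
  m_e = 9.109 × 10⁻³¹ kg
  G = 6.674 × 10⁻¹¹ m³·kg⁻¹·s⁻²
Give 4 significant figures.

atomic unit of time: τ_au = (4πε₀)²ℏ³/(m_e e⁴) = 2.423 × 10⁻¹⁷ s
Planck time: t_P = √(ℏG/c⁵) = 5.392 × 10⁻⁴⁴ s
7.48 × 2.423 × 10⁻¹⁷ / 5.392 × 10⁻⁴⁴ = 3.361 × 10²⁷

3.361 × 10²⁷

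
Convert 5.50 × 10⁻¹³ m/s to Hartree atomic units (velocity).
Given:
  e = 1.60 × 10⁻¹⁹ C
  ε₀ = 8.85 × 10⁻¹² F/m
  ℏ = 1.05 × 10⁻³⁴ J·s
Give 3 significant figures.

atomic unit of velocity: v_au = e²/(4πε₀ℏ) = 2.19 × 10⁶ m/s.
5.50 × 10⁻¹³ / 2.19 × 10⁶ = 2.51 × 10⁻¹⁹

2.51 × 10⁻¹⁹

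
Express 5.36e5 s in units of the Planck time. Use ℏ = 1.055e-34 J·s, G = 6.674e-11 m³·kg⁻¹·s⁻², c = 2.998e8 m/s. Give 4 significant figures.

Planck time: t_P = √(ℏG/c⁵) = 5.392e-44 s.
5.36e5 / 5.392e-44 = 9.941e48

9.941e48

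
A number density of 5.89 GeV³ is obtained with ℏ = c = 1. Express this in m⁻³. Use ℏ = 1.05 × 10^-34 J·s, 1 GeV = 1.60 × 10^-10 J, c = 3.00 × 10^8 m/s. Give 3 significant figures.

Number density is [L]⁻³ = [E]³/(ℏc)³.
1 GeV³ → 1/(ℏc)³ × (1 GeV in J)³ = 1.31 × 10^47 m⁻³.
Result: 5.89 × 1.31 × 10^47 = 7.72 × 10^47 m⁻³.

7.72 × 10^47 m⁻³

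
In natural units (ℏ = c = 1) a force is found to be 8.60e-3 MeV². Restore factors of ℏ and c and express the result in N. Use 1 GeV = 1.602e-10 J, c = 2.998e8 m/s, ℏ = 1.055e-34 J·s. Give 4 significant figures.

6.978e-3 N

Force is [E]/[L] = [E]²/(ℏc); restore (ℏc)⁻¹.
1 GeV² → 1/(ℏc) × (1 GeV in J)² = 8.114e5 N.
Convert the energy scale: 8.60e-3 MeV² = 8.60e-9 GeV².
Result: 8.60e-9 × 8.114e5 = 6.978e-3 N.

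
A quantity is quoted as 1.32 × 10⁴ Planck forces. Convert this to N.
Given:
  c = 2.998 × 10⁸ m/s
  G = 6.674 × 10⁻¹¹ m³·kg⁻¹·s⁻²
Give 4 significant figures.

1.598 × 10⁴⁸ N

One Planck force: F_P = c⁴/G = 1.210 × 10⁴⁴ N.
1.32 × 10⁴ × 1.210 × 10⁴⁴ N = 1.598 × 10⁴⁸ N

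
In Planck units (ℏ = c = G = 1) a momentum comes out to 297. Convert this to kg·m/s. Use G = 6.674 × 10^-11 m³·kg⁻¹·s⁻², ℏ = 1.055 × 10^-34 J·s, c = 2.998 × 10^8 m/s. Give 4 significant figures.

One Planck momentum: p_P = √(ℏc³/G) = 6.527 kg·m/s.
297 × 6.527 kg·m/s = 1.938 × 10^3 kg·m/s

1.938 × 10^3 kg·m/s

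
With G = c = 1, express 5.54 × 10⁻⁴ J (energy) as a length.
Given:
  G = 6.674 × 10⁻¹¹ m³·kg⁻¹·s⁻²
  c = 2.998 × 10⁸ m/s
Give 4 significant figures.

Energy → length via G/c⁴.
5.54 × 10⁻⁴ J × (G/c⁴) = 4.577 × 10⁻⁴⁸ m

4.577 × 10⁻⁴⁸ m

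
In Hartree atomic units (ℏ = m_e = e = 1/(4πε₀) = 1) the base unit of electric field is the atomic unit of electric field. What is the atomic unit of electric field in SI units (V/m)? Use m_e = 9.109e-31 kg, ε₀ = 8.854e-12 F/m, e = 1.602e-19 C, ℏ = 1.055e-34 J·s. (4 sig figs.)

E_au = E_h/(e a₀) = m_e²e⁵/((4πε₀)³ℏ⁴)
E_h = 4.354e-18 J
a₀ = 5.297e-11 m
E_h/(e·a₀) = 5.131e11 V/m

5.131e11 V/m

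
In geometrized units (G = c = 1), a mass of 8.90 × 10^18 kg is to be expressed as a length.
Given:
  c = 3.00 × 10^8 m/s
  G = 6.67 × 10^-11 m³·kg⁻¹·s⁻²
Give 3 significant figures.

6.60 × 10^-9 m

In G = c = 1 units mass has dimensions of length; the conversion factor is G/c².
8.90 × 10^18 kg × (G/c²) = 6.60 × 10^-9 m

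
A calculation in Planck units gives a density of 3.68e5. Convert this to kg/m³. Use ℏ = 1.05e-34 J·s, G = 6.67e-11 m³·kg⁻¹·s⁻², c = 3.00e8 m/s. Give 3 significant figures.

One Planck density: ρ_P = c⁵/(ℏG²) = 5.20e96 kg/m³.
3.68e5 × 5.20e96 kg/m³ = 1.91e102 kg/m³

1.91e102 kg/m³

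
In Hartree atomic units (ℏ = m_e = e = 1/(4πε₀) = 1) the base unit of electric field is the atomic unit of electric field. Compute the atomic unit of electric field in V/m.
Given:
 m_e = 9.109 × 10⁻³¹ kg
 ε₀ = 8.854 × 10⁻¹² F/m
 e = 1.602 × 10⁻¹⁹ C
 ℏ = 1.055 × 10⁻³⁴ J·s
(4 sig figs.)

E_au = E_h/(e a₀) = m_e²e⁵/((4πε₀)³ℏ⁴)
E_h = 4.354 × 10⁻¹⁸ J
a₀ = 5.297 × 10⁻¹¹ m
E_h/(e·a₀) = 5.131 × 10¹¹ V/m

5.131 × 10¹¹ V/m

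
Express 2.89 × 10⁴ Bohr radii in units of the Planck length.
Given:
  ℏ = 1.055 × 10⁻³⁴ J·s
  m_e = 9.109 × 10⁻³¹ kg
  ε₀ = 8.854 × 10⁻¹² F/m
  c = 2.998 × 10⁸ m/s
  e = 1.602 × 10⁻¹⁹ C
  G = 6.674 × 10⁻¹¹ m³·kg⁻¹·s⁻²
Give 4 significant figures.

Bohr radius: a₀ = 4πε₀ℏ²/(m_e e²) = 5.297 × 10⁻¹¹ m
Planck length: ℓ_P = √(ℏG/c³) = 1.616 × 10⁻³⁵ m
2.89 × 10⁴ × 5.297 × 10⁻¹¹ / 1.616 × 10⁻³⁵ = 9.471 × 10²⁸

9.471 × 10²⁸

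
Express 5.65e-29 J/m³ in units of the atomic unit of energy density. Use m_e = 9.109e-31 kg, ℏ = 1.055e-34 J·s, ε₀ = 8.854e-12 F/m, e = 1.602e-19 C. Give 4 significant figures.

1.929e-42

atomic unit of energy density: u_au = E_h/a₀³ = m_e⁴e¹⁰/((4πε₀)⁵ℏ⁸) = 2.929e13 J/m³.
5.65e-29 / 2.929e13 = 1.929e-42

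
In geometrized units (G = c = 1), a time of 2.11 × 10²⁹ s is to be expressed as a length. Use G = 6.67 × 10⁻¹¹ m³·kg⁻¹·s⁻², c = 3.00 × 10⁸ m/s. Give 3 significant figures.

Time → length via c.
2.11 × 10²⁹ s × (c) = 6.33 × 10³⁷ m

6.33 × 10³⁷ m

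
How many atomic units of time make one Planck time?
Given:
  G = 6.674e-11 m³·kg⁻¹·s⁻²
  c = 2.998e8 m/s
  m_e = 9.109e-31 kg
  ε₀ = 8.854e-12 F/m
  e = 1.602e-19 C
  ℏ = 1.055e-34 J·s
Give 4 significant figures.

2.225e-27

Planck time: t_P = √(ℏG/c⁵) = 5.392e-44 s
atomic unit of time: τ_au = (4πε₀)²ℏ³/(m_e e⁴) = 2.423e-17 s
ratio = 5.392e-44 / 2.423e-17 = 2.225e-27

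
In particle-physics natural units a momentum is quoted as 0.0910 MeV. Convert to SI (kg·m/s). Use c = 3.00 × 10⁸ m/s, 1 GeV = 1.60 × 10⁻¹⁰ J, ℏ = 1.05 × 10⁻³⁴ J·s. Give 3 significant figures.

Momentum is [E]/c; divide by c.
1 GeV → 1/c × (1 GeV in J) = 5.33 × 10⁻¹⁹ kg·m/s.
Convert the energy scale: 0.0910 MeV = 9.10 × 10⁻⁵ GeV.
Result: 9.10 × 10⁻⁵ × 5.33 × 10⁻¹⁹ = 4.85 × 10⁻²³ kg·m/s.

4.85 × 10⁻²³ kg·m/s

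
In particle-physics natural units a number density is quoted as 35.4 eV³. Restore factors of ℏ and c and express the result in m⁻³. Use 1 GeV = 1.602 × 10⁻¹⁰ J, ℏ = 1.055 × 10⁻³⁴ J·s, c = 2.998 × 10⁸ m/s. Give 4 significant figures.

4.600 × 10²¹ m⁻³

Number density is [L]⁻³ = [E]³/(ℏc)³.
1 GeV³ → 1/(ℏc)³ × (1 GeV in J)³ = 1.299 × 10⁴⁷ m⁻³.
Convert the energy scale: 35.4 eV³ = 3.54 × 10⁻²⁶ GeV³.
Result: 3.54 × 10⁻²⁶ × 1.299 × 10⁴⁷ = 4.600 × 10²¹ m⁻³.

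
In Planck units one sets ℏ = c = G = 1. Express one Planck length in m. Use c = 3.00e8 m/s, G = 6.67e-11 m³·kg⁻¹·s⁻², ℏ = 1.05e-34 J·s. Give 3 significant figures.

ℓ_P = √(ℏG/c³)
  = √(2.59e-70)
  = 1.61e-35 m

1.61e-35 m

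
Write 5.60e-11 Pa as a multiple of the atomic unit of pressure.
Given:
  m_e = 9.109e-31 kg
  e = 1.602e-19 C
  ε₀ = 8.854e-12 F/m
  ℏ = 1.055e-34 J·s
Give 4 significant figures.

1.912e-24

atomic unit of pressure: P_au = E_h/a₀³ = m_e⁴e¹⁰/((4πε₀)⁵ℏ⁸) = 2.929e13 Pa.
5.60e-11 / 2.929e13 = 1.912e-24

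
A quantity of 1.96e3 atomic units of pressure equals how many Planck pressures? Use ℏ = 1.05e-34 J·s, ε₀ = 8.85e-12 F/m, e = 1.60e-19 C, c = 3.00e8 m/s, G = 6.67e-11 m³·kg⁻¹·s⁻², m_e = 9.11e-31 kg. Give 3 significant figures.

1.26e-97

atomic unit of pressure: P_au = E_h/a₀³ = m_e⁴e¹⁰/((4πε₀)⁵ℏ⁸) = 3.01e13 Pa
Planck pressure: p_P = c⁷/(ℏG²) = 4.68e113 Pa
1.96e3 × 3.01e13 / 4.68e113 = 1.26e-97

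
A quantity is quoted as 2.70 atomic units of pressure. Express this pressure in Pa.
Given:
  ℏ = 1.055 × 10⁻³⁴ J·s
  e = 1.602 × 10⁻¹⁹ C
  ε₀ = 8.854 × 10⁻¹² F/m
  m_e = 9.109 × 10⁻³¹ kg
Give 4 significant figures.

One atomic unit of pressure: P_au = E_h/a₀³ = m_e⁴e¹⁰/((4πε₀)⁵ℏ⁸) = 2.929 × 10¹³ Pa.
2.70 × 2.929 × 10¹³ Pa = 7.909 × 10¹³ Pa

7.909 × 10¹³ Pa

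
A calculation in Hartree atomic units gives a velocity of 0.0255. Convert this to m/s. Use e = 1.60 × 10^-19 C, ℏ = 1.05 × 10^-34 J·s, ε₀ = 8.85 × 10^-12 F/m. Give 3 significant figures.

5.59 × 10^4 m/s

One atomic unit of velocity: v_au = e²/(4πε₀ℏ) = 2.19 × 10^6 m/s.
0.0255 × 2.19 × 10^6 m/s = 5.59 × 10^4 m/s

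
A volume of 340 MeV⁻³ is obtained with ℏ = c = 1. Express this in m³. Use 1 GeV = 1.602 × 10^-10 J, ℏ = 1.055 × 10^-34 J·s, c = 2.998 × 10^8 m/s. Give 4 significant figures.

2.617 × 10^-36 m³

Volume is [L]³ = [E]⁻³·(ℏc)³.
1 GeV⁻³ → (ℏc)³ × (1 GeV in J)⁻³ = 7.696 × 10^-48 m³.
Convert the energy scale: 340 MeV⁻³ = 3.40 × 10^11 GeV⁻³.
Result: 3.40 × 10^11 × 7.696 × 10^-48 = 2.617 × 10^-36 m³.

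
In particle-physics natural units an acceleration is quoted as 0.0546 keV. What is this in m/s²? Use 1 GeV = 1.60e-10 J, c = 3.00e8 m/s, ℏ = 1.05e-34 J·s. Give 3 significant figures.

Acceleration is [L]/[T]² = c·[E]/ℏ.
1 GeV → c/ℏ × (1 GeV in J) = 4.57e32 m/s².
Convert the energy scale: 0.0546 keV = 5.46e-8 GeV.
Result: 5.46e-8 × 4.57e32 = 2.50e25 m/s².

2.50e25 m/s²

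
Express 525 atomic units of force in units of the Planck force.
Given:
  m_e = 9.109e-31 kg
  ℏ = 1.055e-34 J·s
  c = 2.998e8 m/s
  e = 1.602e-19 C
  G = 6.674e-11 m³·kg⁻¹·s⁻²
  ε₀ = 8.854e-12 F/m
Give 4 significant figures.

3.565e-49

atomic unit of force: F_au = E_h/a₀ = m_e²e⁶/((4πε₀)³ℏ⁴) = 8.220e-8 N
Planck force: F_P = c⁴/G = 1.210e44 N
525 × 8.220e-8 / 1.210e44 = 3.565e-49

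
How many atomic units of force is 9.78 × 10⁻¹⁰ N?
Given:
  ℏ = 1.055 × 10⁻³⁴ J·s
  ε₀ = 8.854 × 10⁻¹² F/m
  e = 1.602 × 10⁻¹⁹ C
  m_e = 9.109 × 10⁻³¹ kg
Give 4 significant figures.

atomic unit of force: F_au = E_h/a₀ = m_e²e⁶/((4πε₀)³ℏ⁴) = 8.220 × 10⁻⁸ N.
9.78 × 10⁻¹⁰ / 8.220 × 10⁻⁸ = 0.01190

0.01190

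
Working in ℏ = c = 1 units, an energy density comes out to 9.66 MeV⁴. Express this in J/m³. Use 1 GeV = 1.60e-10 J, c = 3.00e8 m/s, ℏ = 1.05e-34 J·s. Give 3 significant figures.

2.03e26 J/m³

[E]/[L]³ = [E]⁴/(ℏc)³; restore (ℏc)⁻³.
1 GeV⁴ → 1/(ℏc)³ × (1 GeV in J)⁴ = 2.10e37 J/m³.
Convert the energy scale: 9.66 MeV⁴ = 9.66e-12 GeV⁴.
Result: 9.66e-12 × 2.10e37 = 2.03e26 J/m³.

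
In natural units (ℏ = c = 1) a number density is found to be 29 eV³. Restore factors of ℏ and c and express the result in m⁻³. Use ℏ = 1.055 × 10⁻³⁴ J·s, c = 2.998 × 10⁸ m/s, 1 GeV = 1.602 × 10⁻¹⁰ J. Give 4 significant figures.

3.768 × 10²¹ m⁻³

Number density is [L]⁻³ = [E]³/(ℏc)³.
1 GeV³ → 1/(ℏc)³ × (1 GeV in J)³ = 1.299 × 10⁴⁷ m⁻³.
Convert the energy scale: 29 eV³ = 2.90 × 10⁻²⁶ GeV³.
Result: 2.90 × 10⁻²⁶ × 1.299 × 10⁴⁷ = 3.768 × 10²¹ m⁻³.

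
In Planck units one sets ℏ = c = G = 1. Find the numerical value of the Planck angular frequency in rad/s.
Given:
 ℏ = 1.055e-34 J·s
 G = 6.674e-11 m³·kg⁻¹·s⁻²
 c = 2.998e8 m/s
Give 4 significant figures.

ω_P = √(c⁵/(ℏG))
  = √(3.440e86)
  = 1.855e43 rad/s

1.855e43 rad/s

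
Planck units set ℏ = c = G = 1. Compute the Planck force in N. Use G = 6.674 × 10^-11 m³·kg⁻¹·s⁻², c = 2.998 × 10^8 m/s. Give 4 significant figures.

Dimensional analysis gives F_P = c⁴/G.
  = 8.078 × 10^33 / 6.674 × 10^-11
  = 1.210 × 10^44 N

1.210 × 10^44 N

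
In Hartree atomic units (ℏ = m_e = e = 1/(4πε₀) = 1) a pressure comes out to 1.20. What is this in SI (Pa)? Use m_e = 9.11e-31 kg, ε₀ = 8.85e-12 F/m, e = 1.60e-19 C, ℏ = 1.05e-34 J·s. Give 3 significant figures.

3.62e13 Pa

One atomic unit of pressure: P_au = E_h/a₀³ = m_e⁴e¹⁰/((4πε₀)⁵ℏ⁸) = 3.01e13 Pa.
1.20 × 3.01e13 Pa = 3.62e13 Pa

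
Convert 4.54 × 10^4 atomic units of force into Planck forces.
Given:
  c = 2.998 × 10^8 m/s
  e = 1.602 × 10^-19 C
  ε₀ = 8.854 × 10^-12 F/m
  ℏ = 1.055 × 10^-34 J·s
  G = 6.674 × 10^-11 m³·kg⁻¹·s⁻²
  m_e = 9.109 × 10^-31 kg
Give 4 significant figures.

atomic unit of force: F_au = E_h/a₀ = m_e²e⁶/((4πε₀)³ℏ⁴) = 8.220 × 10^-8 N
Planck force: F_P = c⁴/G = 1.210 × 10^44 N
4.54 × 10^4 × 8.220 × 10^-8 / 1.210 × 10^44 = 3.083 × 10^-47

3.083 × 10^-47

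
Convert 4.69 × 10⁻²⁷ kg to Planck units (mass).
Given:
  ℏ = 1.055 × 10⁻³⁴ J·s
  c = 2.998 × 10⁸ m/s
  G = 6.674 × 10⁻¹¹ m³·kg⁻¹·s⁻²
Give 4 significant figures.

2.154 × 10⁻¹⁹

Planck mass: m_P = √(ℏc/G) = 2.177 × 10⁻⁸ kg.
4.69 × 10⁻²⁷ / 2.177 × 10⁻⁸ = 2.154 × 10⁻¹⁹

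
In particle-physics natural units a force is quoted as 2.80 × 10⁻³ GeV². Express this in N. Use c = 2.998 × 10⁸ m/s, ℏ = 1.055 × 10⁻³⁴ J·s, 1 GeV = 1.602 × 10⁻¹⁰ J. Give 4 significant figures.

2.272 × 10³ N

Force is [E]/[L] = [E]²/(ℏc); restore (ℏc)⁻¹.
1 GeV² → 1/(ℏc) × (1 GeV in J)² = 8.114 × 10⁵ N.
Result: 2.80 × 10⁻³ × 8.114 × 10⁵ = 2.272 × 10³ N.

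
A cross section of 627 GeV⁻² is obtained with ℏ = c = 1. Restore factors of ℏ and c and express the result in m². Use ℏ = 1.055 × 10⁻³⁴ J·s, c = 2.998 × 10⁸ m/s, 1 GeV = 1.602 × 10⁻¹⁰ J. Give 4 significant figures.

Area is [L]² = [E]⁻²·(ℏc)²; restore (ℏc)².
1 GeV⁻² → (ℏc)² × (1 GeV in J)⁻² = 3.898 × 10⁻³² m².
Result: 627 × 3.898 × 10⁻³² = 2.444 × 10⁻²⁹ m².

2.444 × 10⁻²⁹ m²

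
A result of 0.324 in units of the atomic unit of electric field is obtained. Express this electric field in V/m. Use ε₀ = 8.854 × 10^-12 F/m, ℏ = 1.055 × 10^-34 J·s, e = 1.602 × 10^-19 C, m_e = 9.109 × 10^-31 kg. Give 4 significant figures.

1.662 × 10^11 V/m

One atomic unit of electric field: E_au = E_h/(e a₀) = m_e²e⁵/((4πε₀)³ℏ⁴) = 5.131 × 10^11 V/m.
0.324 × 5.131 × 10^11 V/m = 1.662 × 10^11 V/m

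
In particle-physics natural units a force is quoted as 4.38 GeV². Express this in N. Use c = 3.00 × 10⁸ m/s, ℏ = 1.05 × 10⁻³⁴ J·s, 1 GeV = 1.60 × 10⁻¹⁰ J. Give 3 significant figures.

Force is [E]/[L] = [E]²/(ℏc); restore (ℏc)⁻¹.
1 GeV² → 1/(ℏc) × (1 GeV in J)² = 8.13 × 10⁵ N.
Result: 4.38 × 8.13 × 10⁵ = 3.56 × 10⁶ N.

3.56 × 10⁶ N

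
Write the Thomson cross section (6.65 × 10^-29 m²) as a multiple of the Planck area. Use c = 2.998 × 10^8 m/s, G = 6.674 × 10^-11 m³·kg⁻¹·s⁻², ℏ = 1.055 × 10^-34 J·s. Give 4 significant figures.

2.545 × 10^41

Planck area: A_P = ℏG/c³ = 2.613 × 10^-70 m².
6.65 × 10^-29 / 2.613 × 10^-70 = 2.545 × 10^41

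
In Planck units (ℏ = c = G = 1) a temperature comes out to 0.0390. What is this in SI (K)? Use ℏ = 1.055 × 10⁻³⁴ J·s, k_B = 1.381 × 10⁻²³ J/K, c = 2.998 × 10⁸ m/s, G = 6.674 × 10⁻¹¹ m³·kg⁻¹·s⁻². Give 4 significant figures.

5.526 × 10³⁰ K

One Planck temperature: T_P = √(ℏc⁵/G) / k_B = 1.417 × 10³² K.
0.0390 × 1.417 × 10³² K = 5.526 × 10³⁰ K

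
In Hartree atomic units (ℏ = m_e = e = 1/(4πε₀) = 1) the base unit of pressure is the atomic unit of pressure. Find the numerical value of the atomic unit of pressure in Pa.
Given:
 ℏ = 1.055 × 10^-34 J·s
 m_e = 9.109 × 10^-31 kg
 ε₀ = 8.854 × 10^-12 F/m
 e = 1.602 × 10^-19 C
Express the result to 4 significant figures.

2.929 × 10^13 Pa

P_au = E_h/a₀³ = m_e⁴e¹⁰/((4πε₀)⁵ℏ⁸)
E_h = 4.354 × 10^-18 J
a₀ = 5.297 × 10^-11 m
E_h/a₀³ = 2.929 × 10^13 Pa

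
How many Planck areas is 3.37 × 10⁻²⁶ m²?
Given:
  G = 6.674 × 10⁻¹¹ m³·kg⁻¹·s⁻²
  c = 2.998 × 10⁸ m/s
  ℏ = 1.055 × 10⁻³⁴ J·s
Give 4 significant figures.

1.290 × 10⁴⁴

Planck area: A_P = ℏG/c³ = 2.613 × 10⁻⁷⁰ m².
3.37 × 10⁻²⁶ / 2.613 × 10⁻⁷⁰ = 1.290 × 10⁴⁴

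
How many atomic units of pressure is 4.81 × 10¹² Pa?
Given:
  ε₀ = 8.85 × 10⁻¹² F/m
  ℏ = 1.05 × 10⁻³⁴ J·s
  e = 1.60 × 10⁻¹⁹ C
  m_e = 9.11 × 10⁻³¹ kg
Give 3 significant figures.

atomic unit of pressure: P_au = E_h/a₀³ = m_e⁴e¹⁰/((4πε₀)⁵ℏ⁸) = 3.01 × 10¹³ Pa.
4.81 × 10¹² / 3.01 × 10¹³ = 0.160

0.160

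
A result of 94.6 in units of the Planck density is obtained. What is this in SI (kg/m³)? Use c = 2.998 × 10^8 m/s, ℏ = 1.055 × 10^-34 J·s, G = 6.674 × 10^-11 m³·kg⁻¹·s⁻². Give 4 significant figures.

One Planck density: ρ_P = c⁵/(ℏG²) = 5.154 × 10^96 kg/m³.
94.6 × 5.154 × 10^96 kg/m³ = 4.876 × 10^98 kg/m³

4.876 × 10^98 kg/m³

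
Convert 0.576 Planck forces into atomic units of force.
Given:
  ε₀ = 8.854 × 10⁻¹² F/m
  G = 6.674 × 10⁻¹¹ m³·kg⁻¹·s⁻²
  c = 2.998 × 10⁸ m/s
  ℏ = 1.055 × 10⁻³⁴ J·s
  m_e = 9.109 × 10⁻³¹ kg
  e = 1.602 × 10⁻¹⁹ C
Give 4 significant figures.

Planck force: F_P = c⁴/G = 1.210 × 10⁴⁴ N
atomic unit of force: F_au = E_h/a₀ = m_e²e⁶/((4πε₀)³ℏ⁴) = 8.220 × 10⁻⁸ N
0.576 × 1.210 × 10⁴⁴ / 8.220 × 10⁻⁸ = 8.482 × 10⁵⁰

8.482 × 10⁵⁰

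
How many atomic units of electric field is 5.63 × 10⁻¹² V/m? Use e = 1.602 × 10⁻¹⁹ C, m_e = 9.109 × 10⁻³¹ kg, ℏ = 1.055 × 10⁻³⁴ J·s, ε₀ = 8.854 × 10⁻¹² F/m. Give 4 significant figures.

atomic unit of electric field: E_au = E_h/(e a₀) = m_e²e⁵/((4πε₀)³ℏ⁴) = 5.131 × 10¹¹ V/m.
5.63 × 10⁻¹² / 5.131 × 10¹¹ = 1.097 × 10⁻²³

1.097 × 10⁻²³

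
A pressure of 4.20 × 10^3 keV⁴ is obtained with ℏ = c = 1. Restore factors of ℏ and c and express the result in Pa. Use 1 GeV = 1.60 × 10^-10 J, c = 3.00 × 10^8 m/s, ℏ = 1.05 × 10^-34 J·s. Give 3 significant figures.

8.81 × 10^16 Pa

Pressure is [E]/[L]³ = [E]⁴/(ℏc)³.
1 GeV⁴ → 1/(ℏc)³ × (1 GeV in J)⁴ = 2.10 × 10^37 Pa.
Convert the energy scale: 4.20 × 10^3 keV⁴ = 4.20 × 10^-21 GeV⁴.
Result: 4.20 × 10^-21 × 2.10 × 10^37 = 8.81 × 10^16 Pa.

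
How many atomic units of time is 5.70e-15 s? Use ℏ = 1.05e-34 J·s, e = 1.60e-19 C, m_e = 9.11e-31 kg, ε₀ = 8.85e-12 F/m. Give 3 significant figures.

238

atomic unit of time: τ_au = (4πε₀)²ℏ³/(m_e e⁴) = 2.40e-17 s.
5.70e-15 / 2.40e-17 = 238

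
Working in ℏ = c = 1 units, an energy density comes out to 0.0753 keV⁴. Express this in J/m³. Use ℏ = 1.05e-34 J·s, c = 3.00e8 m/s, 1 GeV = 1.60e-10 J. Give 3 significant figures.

[E]/[L]³ = [E]⁴/(ℏc)³; restore (ℏc)⁻³.
1 GeV⁴ → 1/(ℏc)³ × (1 GeV in J)⁴ = 2.10e37 J/m³.
Convert the energy scale: 0.0753 keV⁴ = 7.53e-26 GeV⁴.
Result: 7.53e-26 × 2.10e37 = 1.58e12 J/m³.

1.58e12 J/m³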